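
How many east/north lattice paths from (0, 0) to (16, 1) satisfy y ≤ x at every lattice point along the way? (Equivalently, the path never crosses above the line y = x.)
Number of paths = 16

By the reflection principle (André's argument), the number of monotone paths to (16, 1) with n ≤ m that never go above y = x is C(17, 16) − C(17, 17) = 17 − 1 = 16.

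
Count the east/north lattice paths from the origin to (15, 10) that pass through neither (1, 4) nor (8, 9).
Number of paths = 2912160

Inclusion–exclusion. Total paths: C(25, 15) = 3268760. Through P₁: C(5, 1)·C(20, 14) = 193800. Through P₂: C(17, 8)·C(8, 7) = 194480. Since P₁ is strictly southwest of P₂, a monotone path through both must visit P₁ then P₂; paths through both = C(5, 1)·C(12, 7)·C(8, 7) = 31680. Avoid both = 3268760 − 193800 − 194480 + 31680 = 2912160.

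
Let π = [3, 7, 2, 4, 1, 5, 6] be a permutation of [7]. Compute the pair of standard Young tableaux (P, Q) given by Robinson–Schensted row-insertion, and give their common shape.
P = [1, 4, 5, 6] / [2, 7] / [3];  Q = [1, 2, 6, 7] / [3, 4] / [5];  common shape = (4, 2, 1)

Row-insert the values π_1, π_2, … into P one at a time, bumping the leftmost entry strictly greater than the inserted value down to the next row. The recording tableau Q records, in position (i, j), the step at which that cell was added to P.
  Insert 3 (step 1): P = [3];  Q = [1]
  Insert 7 (step 2): P = [3, 7];  Q = [1, 2]
  Insert 2 (step 3): P = [2, 7] / [3];  Q = [1, 2] / [3]
  Insert 4 (step 4): P = [2, 4] / [3, 7];  Q = [1, 2] / [3, 4]
  Insert 1 (step 5): P = [1, 4] / [2, 7] / [3];  Q = [1, 2] / [3, 4] / [5]
  Insert 5 (step 6): P = [1, 4, 5] / [2, 7] / [3];  Q = [1, 2, 6] / [3, 4] / [5]
  Insert 6 (step 7): P = [1, 4, 5, 6] / [2, 7] / [3];  Q = [1, 2, 6, 7] / [3, 4] / [5]
Final shape: (4, 2, 1).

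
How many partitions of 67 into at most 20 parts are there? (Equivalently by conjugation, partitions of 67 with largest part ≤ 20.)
p(67, parts ≤ 20) = 2051599

Use the recurrence p(n, m) = p(n, m−1) + p(n−m, m): either the largest part is < m (count p(n, m−1)) or the largest part is exactly m (remove one copy of m, count p(n−m, m)). With p(0, ·) = 1 this gives p(67, parts ≤ 20) = 2051599. (By conjugating Young diagrams, this also counts partitions of 67 into at most 20 parts.)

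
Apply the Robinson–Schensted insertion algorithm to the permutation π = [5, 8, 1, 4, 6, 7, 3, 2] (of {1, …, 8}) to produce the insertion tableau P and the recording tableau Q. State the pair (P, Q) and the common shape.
P = [1, 2, 6, 7] / [3, 8] / [4] / [5];  Q = [1, 2, 5, 6] / [3, 4] / [7] / [8];  common shape = (4, 2, 1, 1)

Row-insert the values π_1, π_2, … into P one at a time, bumping the leftmost entry strictly greater than the inserted value down to the next row. The recording tableau Q records, in position (i, j), the step at which that cell was added to P.
  Insert 5 (step 1): P = [5];  Q = [1]
  Insert 8 (step 2): P = [5, 8];  Q = [1, 2]
  Insert 1 (step 3): P = [1, 8] / [5];  Q = [1, 2] / [3]
  Insert 4 (step 4): P = [1, 4] / [5, 8];  Q = [1, 2] / [3, 4]
  Insert 6 (step 5): P = [1, 4, 6] / [5, 8];  Q = [1, 2, 5] / [3, 4]
  Insert 7 (step 6): P = [1, 4, 6, 7] / [5, 8];  Q = [1, 2, 5, 6] / [3, 4]
  Insert 3 (step 7): P = [1, 3, 6, 7] / [4, 8] / [5];  Q = [1, 2, 5, 6] / [3, 4] / [7]
  Insert 2 (step 8): P = [1, 2, 6, 7] / [3, 8] / [4] / [5];  Q = [1, 2, 5, 6] / [3, 4] / [7] / [8]
Final shape: (4, 2, 1, 1).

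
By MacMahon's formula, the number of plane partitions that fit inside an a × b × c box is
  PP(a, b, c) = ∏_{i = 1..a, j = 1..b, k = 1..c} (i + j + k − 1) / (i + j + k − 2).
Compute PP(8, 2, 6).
PP(8, 2, 6) = 2147145

Evaluate the triple product over i = 1..8, j = 1..2, k = 1..6. The factors are (2/1) · (3/2) · (4/3) · (5/4) · (6/5) · (7/6) · (3/2) · (4/3) · … (96 factors total). The numerators and denominators telescope so the product is an integer; carrying out the multiplication exactly gives PP(8, 2, 6) = 2147145.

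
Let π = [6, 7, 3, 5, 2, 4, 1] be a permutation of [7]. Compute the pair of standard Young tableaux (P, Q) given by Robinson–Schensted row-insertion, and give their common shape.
P = [1, 4] / [2, 5] / [3, 7] / [6];  Q = [1, 2] / [3, 4] / [5, 6] / [7];  common shape = (2, 2, 2, 1)

Row-insert the values π_1, π_2, … into P one at a time, bumping the leftmost entry strictly greater than the inserted value down to the next row. The recording tableau Q records, in position (i, j), the step at which that cell was added to P.
  Insert 6 (step 1): P = [6];  Q = [1]
  Insert 7 (step 2): P = [6, 7];  Q = [1, 2]
  Insert 3 (step 3): P = [3, 7] / [6];  Q = [1, 2] / [3]
  Insert 5 (step 4): P = [3, 5] / [6, 7];  Q = [1, 2] / [3, 4]
  Insert 2 (step 5): P = [2, 5] / [3, 7] / [6];  Q = [1, 2] / [3, 4] / [5]
  Insert 4 (step 6): P = [2, 4] / [3, 5] / [6, 7];  Q = [1, 2] / [3, 4] / [5, 6]
  Insert 1 (step 7): P = [1, 4] / [2, 5] / [3, 7] / [6];  Q = [1, 2] / [3, 4] / [5, 6] / [7]
Final shape: (2, 2, 2, 1).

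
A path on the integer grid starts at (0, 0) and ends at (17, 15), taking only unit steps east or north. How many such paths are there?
Number of paths = 565722720

A monotone lattice path from (0, 0) to (17, 15) consists of 17 east steps and 15 north steps in some order, so it is determined by which 17 of the 32 steps are east. The count is C(32, 17) = 565722720.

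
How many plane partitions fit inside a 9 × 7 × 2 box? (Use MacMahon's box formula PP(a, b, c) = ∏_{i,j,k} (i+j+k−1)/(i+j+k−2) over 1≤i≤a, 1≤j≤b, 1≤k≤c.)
PP(9, 7, 2) = 27810640

Evaluate the triple product over i = 1..9, j = 1..7, k = 1..2. The factors are (2/1) · (3/2) · (3/2) · (4/3) · (4/3) · (5/4) · (5/4) · (6/5) · … (126 factors total). The numerators and denominators telescope so the product is an integer; carrying out the multiplication exactly gives PP(9, 7, 2) = 27810640.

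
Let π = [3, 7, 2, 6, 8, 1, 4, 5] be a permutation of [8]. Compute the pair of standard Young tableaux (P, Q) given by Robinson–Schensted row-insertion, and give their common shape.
P = [1, 4, 5] / [2, 6, 8] / [3, 7];  Q = [1, 2, 5] / [3, 4, 8] / [6, 7];  common shape = (3, 3, 2)

Row-insert the values π_1, π_2, … into P one at a time, bumping the leftmost entry strictly greater than the inserted value down to the next row. The recording tableau Q records, in position (i, j), the step at which that cell was added to P.
  Insert 3 (step 1): P = [3];  Q = [1]
  Insert 7 (step 2): P = [3, 7];  Q = [1, 2]
  Insert 2 (step 3): P = [2, 7] / [3];  Q = [1, 2] / [3]
  Insert 6 (step 4): P = [2, 6] / [3, 7];  Q = [1, 2] / [3, 4]
  Insert 8 (step 5): P = [2, 6, 8] / [3, 7];  Q = [1, 2, 5] / [3, 4]
  Insert 1 (step 6): P = [1, 6, 8] / [2, 7] / [3];  Q = [1, 2, 5] / [3, 4] / [6]
  Insert 4 (step 7): P = [1, 4, 8] / [2, 6] / [3, 7];  Q = [1, 2, 5] / [3, 4] / [6, 7]
  Insert 5 (step 8): P = [1, 4, 5] / [2, 6, 8] / [3, 7];  Q = [1, 2, 5] / [3, 4, 8] / [6, 7]
Final shape: (3, 3, 2).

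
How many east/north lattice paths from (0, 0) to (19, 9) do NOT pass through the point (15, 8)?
Number of paths = 4455330

Total paths from (0, 0) to (19, 9): C(28, 19) = 6906900. Paths through (15, 8): (paths (0, 0) → (15, 8)) × (paths (15, 8) → (19, 9)) = C(23, 15) · C(5, 4) = 490314 · 5 = 2451570. Avoidance count = 6906900 − 2451570 = 4455330.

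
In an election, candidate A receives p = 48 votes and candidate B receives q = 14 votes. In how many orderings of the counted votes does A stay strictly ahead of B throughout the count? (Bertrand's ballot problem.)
Strict-lead orderings = 15946539804825

Total orderings of the 62 votes with 48 for A: C(62, 48) = 29078984349975. By the Bertrand ballot formula (Cycle Lemma / reflection principle), the number of orderings in which A is strictly ahead of B throughout is (p − q)/(p + q) · C(p + q, p) = (48 − 14)/(48 + 14) · 29078984349975 = 15946539804825.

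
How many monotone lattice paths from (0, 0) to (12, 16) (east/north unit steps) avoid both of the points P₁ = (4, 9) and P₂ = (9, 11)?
Number of paths = 17255810

Inclusion–exclusion. Total paths: C(28, 12) = 30421755. Through P₁: C(13, 4)·C(15, 8) = 4601025. Through P₂: C(20, 9)·C(8, 3) = 9405760. Since P₁ is strictly southwest of P₂, a monotone path through both must visit P₁ then P₂; paths through both = C(13, 4)·C(7, 5)·C(8, 3) = 840840. Avoid both = 30421755 − 4601025 − 9405760 + 840840 = 17255810.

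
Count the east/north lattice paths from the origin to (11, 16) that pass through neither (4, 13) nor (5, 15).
Number of paths = 12693747

Inclusion–exclusion. Total paths: C(27, 11) = 13037895. Through P₁: C(17, 4)·C(10, 7) = 285600. Through P₂: C(20, 5)·C(7, 6) = 108528. Since P₁ is strictly southwest of P₂, a monotone path through both must visit P₁ then P₂; paths through both = C(17, 4)·C(3, 1)·C(7, 6) = 49980. Avoid both = 13037895 − 285600 − 108528 + 49980 = 12693747.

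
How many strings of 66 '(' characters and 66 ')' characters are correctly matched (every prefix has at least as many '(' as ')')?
C_66 = 5632681584560312734993915705849145100

These balanced parentheses are counted by the Catalan number C_n = (1/(n + 1)) · C(2n, n). For n = 66: C_66 = (1/67) · C(132, 66) = 377389666165540953244592352291892721700/67 = 5632681584560312734993915705849145100.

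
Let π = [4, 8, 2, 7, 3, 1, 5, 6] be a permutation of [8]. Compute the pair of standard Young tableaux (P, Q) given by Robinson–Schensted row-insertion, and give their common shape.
P = [1, 3, 5, 6] / [2, 7] / [4] / [8];  Q = [1, 2, 7, 8] / [3, 4] / [5] / [6];  common shape = (4, 2, 1, 1)

Row-insert the values π_1, π_2, … into P one at a time, bumping the leftmost entry strictly greater than the inserted value down to the next row. The recording tableau Q records, in position (i, j), the step at which that cell was added to P.
  Insert 4 (step 1): P = [4];  Q = [1]
  Insert 8 (step 2): P = [4, 8];  Q = [1, 2]
  Insert 2 (step 3): P = [2, 8] / [4];  Q = [1, 2] / [3]
  Insert 7 (step 4): P = [2, 7] / [4, 8];  Q = [1, 2] / [3, 4]
  Insert 3 (step 5): P = [2, 3] / [4, 7] / [8];  Q = [1, 2] / [3, 4] / [5]
  Insert 1 (step 6): P = [1, 3] / [2, 7] / [4] / [8];  Q = [1, 2] / [3, 4] / [5] / [6]
  Insert 5 (step 7): P = [1, 3, 5] / [2, 7] / [4] / [8];  Q = [1, 2, 7] / [3, 4] / [5] / [6]
  Insert 6 (step 8): P = [1, 3, 5, 6] / [2, 7] / [4] / [8];  Q = [1, 2, 7, 8] / [3, 4] / [5] / [6]
Final shape: (4, 2, 1, 1).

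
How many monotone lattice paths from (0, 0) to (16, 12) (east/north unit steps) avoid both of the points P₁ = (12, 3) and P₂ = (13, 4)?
Number of paths = 29853880

Inclusion–exclusion. Total paths: C(28, 16) = 30421755. Through P₁: C(15, 12)·C(13, 4) = 325325. Through P₂: C(17, 13)·C(11, 3) = 392700. Since P₁ is strictly southwest of P₂, a monotone path through both must visit P₁ then P₂; paths through both = C(15, 12)·C(2, 1)·C(11, 3) = 150150. Avoid both = 30421755 − 325325 − 392700 + 150150 = 29853880.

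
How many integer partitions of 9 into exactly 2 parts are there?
p(9, 2 parts) = 4

Partitions of n into exactly k parts ↔ partitions of n − k into at most k parts (subtract 1 from each part). For n = 9, k = 2, the partitions are: 8+1, 7+2, 6+3, 5+4. Count = 4.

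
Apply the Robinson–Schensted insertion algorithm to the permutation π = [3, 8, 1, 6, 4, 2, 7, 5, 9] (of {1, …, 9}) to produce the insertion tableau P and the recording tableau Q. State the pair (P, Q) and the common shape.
P = [1, 2, 5, 9] / [3, 4, 7] / [6] / [8];  Q = [1, 2, 7, 9] / [3, 4, 8] / [5] / [6];  common shape = (4, 3, 1, 1)

Row-insert the values π_1, π_2, … into P one at a time, bumping the leftmost entry strictly greater than the inserted value down to the next row. The recording tableau Q records, in position (i, j), the step at which that cell was added to P.
  Insert 3 (step 1): P = [3];  Q = [1]
  Insert 8 (step 2): P = [3, 8];  Q = [1, 2]
  Insert 1 (step 3): P = [1, 8] / [3];  Q = [1, 2] / [3]
  Insert 6 (step 4): P = [1, 6] / [3, 8];  Q = [1, 2] / [3, 4]
  Insert 4 (step 5): P = [1, 4] / [3, 6] / [8];  Q = [1, 2] / [3, 4] / [5]
  Insert 2 (step 6): P = [1, 2] / [3, 4] / [6] / [8];  Q = [1, 2] / [3, 4] / [5] / [6]
  Insert 7 (step 7): P = [1, 2, 7] / [3, 4] / [6] / [8];  Q = [1, 2, 7] / [3, 4] / [5] / [6]
  Insert 5 (step 8): P = [1, 2, 5] / [3, 4, 7] / [6] / [8];  Q = [1, 2, 7] / [3, 4, 8] / [5] / [6]
  Insert 9 (step 9): P = [1, 2, 5, 9] / [3, 4, 7] / [6] / [8];  Q = [1, 2, 7, 9] / [3, 4, 8] / [5] / [6]
Final shape: (4, 3, 1, 1).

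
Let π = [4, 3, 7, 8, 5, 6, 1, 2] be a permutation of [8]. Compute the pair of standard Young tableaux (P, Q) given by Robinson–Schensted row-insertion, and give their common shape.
P = [1, 2, 6] / [3, 5, 8] / [4, 7];  Q = [1, 3, 4] / [2, 5, 6] / [7, 8];  common shape = (3, 3, 2)

Row-insert the values π_1, π_2, … into P one at a time, bumping the leftmost entry strictly greater than the inserted value down to the next row. The recording tableau Q records, in position (i, j), the step at which that cell was added to P.
  Insert 4 (step 1): P = [4];  Q = [1]
  Insert 3 (step 2): P = [3] / [4];  Q = [1] / [2]
  Insert 7 (step 3): P = [3, 7] / [4];  Q = [1, 3] / [2]
  Insert 8 (step 4): P = [3, 7, 8] / [4];  Q = [1, 3, 4] / [2]
  Insert 5 (step 5): P = [3, 5, 8] / [4, 7];  Q = [1, 3, 4] / [2, 5]
  Insert 6 (step 6): P = [3, 5, 6] / [4, 7, 8];  Q = [1, 3, 4] / [2, 5, 6]
  Insert 1 (step 7): P = [1, 5, 6] / [3, 7, 8] / [4];  Q = [1, 3, 4] / [2, 5, 6] / [7]
  Insert 2 (step 8): P = [1, 2, 6] / [3, 5, 8] / [4, 7];  Q = [1, 3, 4] / [2, 5, 6] / [7, 8]
Final shape: (3, 3, 2).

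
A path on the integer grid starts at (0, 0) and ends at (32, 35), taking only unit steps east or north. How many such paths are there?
Number of paths = 13413576695470557606

A monotone lattice path from (0, 0) to (32, 35) consists of 32 east steps and 35 north steps in some order, so it is determined by which 32 of the 67 steps are east. The count is C(67, 32) = 13413576695470557606.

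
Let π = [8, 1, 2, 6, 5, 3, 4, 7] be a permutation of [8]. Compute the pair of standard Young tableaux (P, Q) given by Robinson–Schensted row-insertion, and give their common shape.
P = [1, 2, 3, 4, 7] / [5] / [6] / [8];  Q = [1, 3, 4, 7, 8] / [2] / [5] / [6];  common shape = (5, 1, 1, 1)

Row-insert the values π_1, π_2, … into P one at a time, bumping the leftmost entry strictly greater than the inserted value down to the next row. The recording tableau Q records, in position (i, j), the step at which that cell was added to P.
  Insert 8 (step 1): P = [8];  Q = [1]
  Insert 1 (step 2): P = [1] / [8];  Q = [1] / [2]
  Insert 2 (step 3): P = [1, 2] / [8];  Q = [1, 3] / [2]
  Insert 6 (step 4): P = [1, 2, 6] / [8];  Q = [1, 3, 4] / [2]
  Insert 5 (step 5): P = [1, 2, 5] / [6] / [8];  Q = [1, 3, 4] / [2] / [5]
  Insert 3 (step 6): P = [1, 2, 3] / [5] / [6] / [8];  Q = [1, 3, 4] / [2] / [5] / [6]
  Insert 4 (step 7): P = [1, 2, 3, 4] / [5] / [6] / [8];  Q = [1, 3, 4, 7] / [2] / [5] / [6]
  Insert 7 (step 8): P = [1, 2, 3, 4, 7] / [5] / [6] / [8];  Q = [1, 3, 4, 7, 8] / [2] / [5] / [6]
Final shape: (5, 1, 1, 1).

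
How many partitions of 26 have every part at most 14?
p(26, parts ≤ 14) = 2241

Use the recurrence p(n, m) = p(n, m−1) + p(n−m, m): either the largest part is < m (count p(n, m−1)) or the largest part is exactly m (remove one copy of m, count p(n−m, m)). With p(0, ·) = 1 this gives p(26, parts ≤ 14) = 2241. (By conjugating Young diagrams, this also counts partitions of 26 into at most 14 parts.)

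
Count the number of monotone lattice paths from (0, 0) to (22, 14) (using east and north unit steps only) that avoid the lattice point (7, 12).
Number of paths = 3789444432

Total paths from (0, 0) to (22, 14): C(36, 22) = 3796297200. Paths through (7, 12): (paths (0, 0) → (7, 12)) × (paths (7, 12) → (22, 14)) = C(19, 7) · C(17, 15) = 50388 · 136 = 6852768. Avoidance count = 3796297200 − 6852768 = 3789444432.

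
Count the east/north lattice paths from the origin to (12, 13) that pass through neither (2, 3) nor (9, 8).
Number of paths = 2434900

Inclusion–exclusion. Total paths: C(25, 12) = 5200300. Through P₁: C(5, 2)·C(20, 10) = 1847560. Through P₂: C(17, 9)·C(8, 3) = 1361360. Since P₁ is strictly southwest of P₂, a monotone path through both must visit P₁ then P₂; paths through both = C(5, 2)·C(12, 7)·C(8, 3) = 443520. Avoid both = 5200300 − 1847560 − 1361360 + 443520 = 2434900.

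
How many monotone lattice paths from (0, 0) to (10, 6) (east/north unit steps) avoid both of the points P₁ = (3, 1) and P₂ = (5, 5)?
Number of paths = 3688

Inclusion–exclusion. Total paths: C(16, 10) = 8008. Through P₁: C(4, 3)·C(12, 7) = 3168. Through P₂: C(10, 5)·C(6, 5) = 1512. Since P₁ is strictly southwest of P₂, a monotone path through both must visit P₁ then P₂; paths through both = C(4, 3)·C(6, 2)·C(6, 5) = 360. Avoid both = 8008 − 3168 − 1512 + 360 = 3688.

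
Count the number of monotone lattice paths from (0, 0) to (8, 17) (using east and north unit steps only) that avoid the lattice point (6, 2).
Number of paths = 1077767

Total paths from (0, 0) to (8, 17): C(25, 8) = 1081575. Paths through (6, 2): (paths (0, 0) → (6, 2)) × (paths (6, 2) → (8, 17)) = C(8, 6) · C(17, 2) = 28 · 136 = 3808. Avoidance count = 1081575 − 3808 = 1077767.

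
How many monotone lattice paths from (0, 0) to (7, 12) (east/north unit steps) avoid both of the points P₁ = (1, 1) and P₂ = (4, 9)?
Number of paths = 17936

Inclusion–exclusion. Total paths: C(19, 7) = 50388. Through P₁: C(2, 1)·C(17, 6) = 24752. Through P₂: C(13, 4)·C(6, 3) = 14300. Since P₁ is strictly southwest of P₂, a monotone path through both must visit P₁ then P₂; paths through both = C(2, 1)·C(11, 3)·C(6, 3) = 6600. Avoid both = 50388 − 24752 − 14300 + 6600 = 17936.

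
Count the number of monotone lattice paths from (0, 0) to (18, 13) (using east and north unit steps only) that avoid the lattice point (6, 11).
Number of paths = 205126859

Total paths from (0, 0) to (18, 13): C(31, 18) = 206253075. Paths through (6, 11): (paths (0, 0) → (6, 11)) × (paths (6, 11) → (18, 13)) = C(17, 6) · C(14, 12) = 12376 · 91 = 1126216. Avoidance count = 206253075 − 1126216 = 205126859.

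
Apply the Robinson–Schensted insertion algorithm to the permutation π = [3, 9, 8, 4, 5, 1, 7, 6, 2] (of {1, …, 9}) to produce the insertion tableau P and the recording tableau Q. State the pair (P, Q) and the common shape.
P = [1, 2, 5, 6] / [3, 4] / [7] / [8] / [9];  Q = [1, 2, 5, 7] / [3, 8] / [4] / [6] / [9];  common shape = (4, 2, 1, 1, 1)

Row-insert the values π_1, π_2, … into P one at a time, bumping the leftmost entry strictly greater than the inserted value down to the next row. The recording tableau Q records, in position (i, j), the step at which that cell was added to P.
  Insert 3 (step 1): P = [3];  Q = [1]
  Insert 9 (step 2): P = [3, 9];  Q = [1, 2]
  Insert 8 (step 3): P = [3, 8] / [9];  Q = [1, 2] / [3]
  Insert 4 (step 4): P = [3, 4] / [8] / [9];  Q = [1, 2] / [3] / [4]
  Insert 5 (step 5): P = [3, 4, 5] / [8] / [9];  Q = [1, 2, 5] / [3] / [4]
  Insert 1 (step 6): P = [1, 4, 5] / [3] / [8] / [9];  Q = [1, 2, 5] / [3] / [4] / [6]
  Insert 7 (step 7): P = [1, 4, 5, 7] / [3] / [8] / [9];  Q = [1, 2, 5, 7] / [3] / [4] / [6]
  Insert 6 (step 8): P = [1, 4, 5, 6] / [3, 7] / [8] / [9];  Q = [1, 2, 5, 7] / [3, 8] / [4] / [6]
  Insert 2 (step 9): P = [1, 2, 5, 6] / [3, 4] / [7] / [8] / [9];  Q = [1, 2, 5, 7] / [3, 8] / [4] / [6] / [9]
Final shape: (4, 2, 1, 1, 1).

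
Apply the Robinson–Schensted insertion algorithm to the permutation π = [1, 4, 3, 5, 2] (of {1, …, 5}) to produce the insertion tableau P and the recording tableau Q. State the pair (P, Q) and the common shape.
P = [1, 2, 5] / [3] / [4];  Q = [1, 2, 4] / [3] / [5];  common shape = (3, 1, 1)

Row-insert the values π_1, π_2, … into P one at a time, bumping the leftmost entry strictly greater than the inserted value down to the next row. The recording tableau Q records, in position (i, j), the step at which that cell was added to P.
  Insert 1 (step 1): P = [1];  Q = [1]
  Insert 4 (step 2): P = [1, 4];  Q = [1, 2]
  Insert 3 (step 3): P = [1, 3] / [4];  Q = [1, 2] / [3]
  Insert 5 (step 4): P = [1, 3, 5] / [4];  Q = [1, 2, 4] / [3]
  Insert 2 (step 5): P = [1, 2, 5] / [3] / [4];  Q = [1, 2, 4] / [3] / [5]
Final shape: (3, 1, 1).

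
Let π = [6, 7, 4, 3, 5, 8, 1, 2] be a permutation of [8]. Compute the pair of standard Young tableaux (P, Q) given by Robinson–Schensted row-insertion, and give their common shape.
P = [1, 2, 8] / [3, 5] / [4, 7] / [6];  Q = [1, 2, 6] / [3, 5] / [4, 8] / [7];  common shape = (3, 2, 2, 1)

Row-insert the values π_1, π_2, … into P one at a time, bumping the leftmost entry strictly greater than the inserted value down to the next row. The recording tableau Q records, in position (i, j), the step at which that cell was added to P.
  Insert 6 (step 1): P = [6];  Q = [1]
  Insert 7 (step 2): P = [6, 7];  Q = [1, 2]
  Insert 4 (step 3): P = [4, 7] / [6];  Q = [1, 2] / [3]
  Insert 3 (step 4): P = [3, 7] / [4] / [6];  Q = [1, 2] / [3] / [4]
  Insert 5 (step 5): P = [3, 5] / [4, 7] / [6];  Q = [1, 2] / [3, 5] / [4]
  Insert 8 (step 6): P = [3, 5, 8] / [4, 7] / [6];  Q = [1, 2, 6] / [3, 5] / [4]
  Insert 1 (step 7): P = [1, 5, 8] / [3, 7] / [4] / [6];  Q = [1, 2, 6] / [3, 5] / [4] / [7]
  Insert 2 (step 8): P = [1, 2, 8] / [3, 5] / [4, 7] / [6];  Q = [1, 2, 6] / [3, 5] / [4, 8] / [7]
Final shape: (3, 2, 2, 1).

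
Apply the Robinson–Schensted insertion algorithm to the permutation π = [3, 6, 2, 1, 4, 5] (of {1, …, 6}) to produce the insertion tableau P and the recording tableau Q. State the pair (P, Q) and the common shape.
P = [1, 4, 5] / [2, 6] / [3];  Q = [1, 2, 6] / [3, 5] / [4];  common shape = (3, 2, 1)

Row-insert the values π_1, π_2, … into P one at a time, bumping the leftmost entry strictly greater than the inserted value down to the next row. The recording tableau Q records, in position (i, j), the step at which that cell was added to P.
  Insert 3 (step 1): P = [3];  Q = [1]
  Insert 6 (step 2): P = [3, 6];  Q = [1, 2]
  Insert 2 (step 3): P = [2, 6] / [3];  Q = [1, 2] / [3]
  Insert 1 (step 4): P = [1, 6] / [2] / [3];  Q = [1, 2] / [3] / [4]
  Insert 4 (step 5): P = [1, 4] / [2, 6] / [3];  Q = [1, 2] / [3, 5] / [4]
  Insert 5 (step 6): P = [1, 4, 5] / [2, 6] / [3];  Q = [1, 2, 6] / [3, 5] / [4]
Final shape: (3, 2, 1).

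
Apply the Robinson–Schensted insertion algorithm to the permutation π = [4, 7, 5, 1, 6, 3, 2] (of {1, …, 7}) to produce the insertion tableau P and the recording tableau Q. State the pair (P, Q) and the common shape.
P = [1, 2, 6] / [3, 5] / [4] / [7];  Q = [1, 2, 5] / [3, 6] / [4] / [7];  common shape = (3, 2, 1, 1)

Row-insert the values π_1, π_2, … into P one at a time, bumping the leftmost entry strictly greater than the inserted value down to the next row. The recording tableau Q records, in position (i, j), the step at which that cell was added to P.
  Insert 4 (step 1): P = [4];  Q = [1]
  Insert 7 (step 2): P = [4, 7];  Q = [1, 2]
  Insert 5 (step 3): P = [4, 5] / [7];  Q = [1, 2] / [3]
  Insert 1 (step 4): P = [1, 5] / [4] / [7];  Q = [1, 2] / [3] / [4]
  Insert 6 (step 5): P = [1, 5, 6] / [4] / [7];  Q = [1, 2, 5] / [3] / [4]
  Insert 3 (step 6): P = [1, 3, 6] / [4, 5] / [7];  Q = [1, 2, 5] / [3, 6] / [4]
  Insert 2 (step 7): P = [1, 2, 6] / [3, 5] / [4] / [7];  Q = [1, 2, 5] / [3, 6] / [4] / [7]
Final shape: (3, 2, 1, 1).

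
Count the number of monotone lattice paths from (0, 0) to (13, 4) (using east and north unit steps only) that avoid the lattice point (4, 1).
Number of paths = 1280

Total paths from (0, 0) to (13, 4): C(17, 13) = 2380. Paths through (4, 1): (paths (0, 0) → (4, 1)) × (paths (4, 1) → (13, 4)) = C(5, 4) · C(12, 9) = 5 · 220 = 1100. Avoidance count = 2380 − 1100 = 1280.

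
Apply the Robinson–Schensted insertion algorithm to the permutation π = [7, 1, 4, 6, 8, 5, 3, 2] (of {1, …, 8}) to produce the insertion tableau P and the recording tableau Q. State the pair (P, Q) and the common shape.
P = [1, 2, 5, 8] / [3] / [4] / [6] / [7];  Q = [1, 3, 4, 5] / [2] / [6] / [7] / [8];  common shape = (4, 1, 1, 1, 1)

Row-insert the values π_1, π_2, … into P one at a time, bumping the leftmost entry strictly greater than the inserted value down to the next row. The recording tableau Q records, in position (i, j), the step at which that cell was added to P.
  Insert 7 (step 1): P = [7];  Q = [1]
  Insert 1 (step 2): P = [1] / [7];  Q = [1] / [2]
  Insert 4 (step 3): P = [1, 4] / [7];  Q = [1, 3] / [2]
  Insert 6 (step 4): P = [1, 4, 6] / [7];  Q = [1, 3, 4] / [2]
  Insert 8 (step 5): P = [1, 4, 6, 8] / [7];  Q = [1, 3, 4, 5] / [2]
  Insert 5 (step 6): P = [1, 4, 5, 8] / [6] / [7];  Q = [1, 3, 4, 5] / [2] / [6]
  Insert 3 (step 7): P = [1, 3, 5, 8] / [4] / [6] / [7];  Q = [1, 3, 4, 5] / [2] / [6] / [7]
  Insert 2 (step 8): P = [1, 2, 5, 8] / [3] / [4] / [6] / [7];  Q = [1, 3, 4, 5] / [2] / [6] / [7] / [8]
Final shape: (4, 1, 1, 1, 1).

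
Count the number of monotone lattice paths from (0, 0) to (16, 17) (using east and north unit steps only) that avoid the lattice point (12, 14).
Number of paths = 828783610

Total paths from (0, 0) to (16, 17): C(33, 16) = 1166803110. Paths through (12, 14): (paths (0, 0) → (12, 14)) × (paths (12, 14) → (16, 17)) = C(26, 12) · C(7, 4) = 9657700 · 35 = 338019500. Avoidance count = 1166803110 − 338019500 = 828783610.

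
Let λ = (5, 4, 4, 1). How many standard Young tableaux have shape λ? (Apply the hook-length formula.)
# SYT of shape (5, 4, 4, 1) = 21021

Hook-length formula: f^λ = n! / Π hook(c), product over all cells c of the Young diagram. For λ = (5, 4, 4, 1), n = 14 boxes. Hook lengths by row (left-to-right, top-to-bottom): [8, 6, 5, 4, 1]; [6, 4, 3, 2]; [5, 3, 2, 1]; [1]. Product of hooks = 4147200. So f^λ = 14! / 4147200 = 87178291200 / 4147200 = 21021.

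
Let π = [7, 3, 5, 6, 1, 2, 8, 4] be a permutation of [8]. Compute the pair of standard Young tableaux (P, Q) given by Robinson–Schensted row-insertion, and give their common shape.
P = [1, 2, 4, 8] / [3, 5, 6] / [7];  Q = [1, 3, 4, 7] / [2, 6, 8] / [5];  common shape = (4, 3, 1)

Row-insert the values π_1, π_2, … into P one at a time, bumping the leftmost entry strictly greater than the inserted value down to the next row. The recording tableau Q records, in position (i, j), the step at which that cell was added to P.
  Insert 7 (step 1): P = [7];  Q = [1]
  Insert 3 (step 2): P = [3] / [7];  Q = [1] / [2]
  Insert 5 (step 3): P = [3, 5] / [7];  Q = [1, 3] / [2]
  Insert 6 (step 4): P = [3, 5, 6] / [7];  Q = [1, 3, 4] / [2]
  Insert 1 (step 5): P = [1, 5, 6] / [3] / [7];  Q = [1, 3, 4] / [2] / [5]
  Insert 2 (step 6): P = [1, 2, 6] / [3, 5] / [7];  Q = [1, 3, 4] / [2, 6] / [5]
  Insert 8 (step 7): P = [1, 2, 6, 8] / [3, 5] / [7];  Q = [1, 3, 4, 7] / [2, 6] / [5]
  Insert 4 (step 8): P = [1, 2, 4, 8] / [3, 5, 6] / [7];  Q = [1, 3, 4, 7] / [2, 6, 8] / [5]
Final shape: (4, 3, 1).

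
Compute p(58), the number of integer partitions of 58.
p(58) = 715220

Compute p(n) via the recurrence p(n, m) = p(n, m−1) + p(n−m, m), where p(n, m) counts partitions of n with all parts ≤ m and p(n) = p(n, n). The base cases are p(0, m) = 1 and p(n, 0) = 0 for n > 0. Filling the table yields p(58) = 715220. (Euler's pentagonal recurrence is an alternative.)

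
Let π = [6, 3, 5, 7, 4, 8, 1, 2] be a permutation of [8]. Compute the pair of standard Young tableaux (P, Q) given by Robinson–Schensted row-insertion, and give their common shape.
P = [1, 2, 7, 8] / [3, 4] / [5] / [6];  Q = [1, 3, 4, 6] / [2, 8] / [5] / [7];  common shape = (4, 2, 1, 1)

Row-insert the values π_1, π_2, … into P one at a time, bumping the leftmost entry strictly greater than the inserted value down to the next row. The recording tableau Q records, in position (i, j), the step at which that cell was added to P.
  Insert 6 (step 1): P = [6];  Q = [1]
  Insert 3 (step 2): P = [3] / [6];  Q = [1] / [2]
  Insert 5 (step 3): P = [3, 5] / [6];  Q = [1, 3] / [2]
  Insert 7 (step 4): P = [3, 5, 7] / [6];  Q = [1, 3, 4] / [2]
  Insert 4 (step 5): P = [3, 4, 7] / [5] / [6];  Q = [1, 3, 4] / [2] / [5]
  Insert 8 (step 6): P = [3, 4, 7, 8] / [5] / [6];  Q = [1, 3, 4, 6] / [2] / [5]
  Insert 1 (step 7): P = [1, 4, 7, 8] / [3] / [5] / [6];  Q = [1, 3, 4, 6] / [2] / [5] / [7]
  Insert 2 (step 8): P = [1, 2, 7, 8] / [3, 4] / [5] / [6];  Q = [1, 3, 4, 6] / [2, 8] / [5] / [7]
Final shape: (4, 2, 1, 1).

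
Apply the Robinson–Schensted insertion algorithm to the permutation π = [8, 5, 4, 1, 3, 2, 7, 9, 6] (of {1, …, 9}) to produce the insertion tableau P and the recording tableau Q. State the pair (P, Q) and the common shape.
P = [1, 2, 6, 9] / [3, 7] / [4] / [5] / [8];  Q = [1, 5, 7, 8] / [2, 9] / [3] / [4] / [6];  common shape = (4, 2, 1, 1, 1)

Row-insert the values π_1, π_2, … into P one at a time, bumping the leftmost entry strictly greater than the inserted value down to the next row. The recording tableau Q records, in position (i, j), the step at which that cell was added to P.
  Insert 8 (step 1): P = [8];  Q = [1]
  Insert 5 (step 2): P = [5] / [8];  Q = [1] / [2]
  Insert 4 (step 3): P = [4] / [5] / [8];  Q = [1] / [2] / [3]
  Insert 1 (step 4): P = [1] / [4] / [5] / [8];  Q = [1] / [2] / [3] / [4]
  Insert 3 (step 5): P = [1, 3] / [4] / [5] / [8];  Q = [1, 5] / [2] / [3] / [4]
  Insert 2 (step 6): P = [1, 2] / [3] / [4] / [5] / [8];  Q = [1, 5] / [2] / [3] / [4] / [6]
  Insert 7 (step 7): P = [1, 2, 7] / [3] / [4] / [5] / [8];  Q = [1, 5, 7] / [2] / [3] / [4] / [6]
  Insert 9 (step 8): P = [1, 2, 7, 9] / [3] / [4] / [5] / [8];  Q = [1, 5, 7, 8] / [2] / [3] / [4] / [6]
  Insert 6 (step 9): P = [1, 2, 6, 9] / [3, 7] / [4] / [5] / [8];  Q = [1, 5, 7, 8] / [2, 9] / [3] / [4] / [6]
Final shape: (4, 2, 1, 1, 1).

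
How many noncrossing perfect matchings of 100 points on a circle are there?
C_50 = 1978261657756160653623774456

These noncrossing handshakes are counted by the Catalan number C_n = (1/(n + 1)) · C(2n, n). For n = 50: C_50 = (1/51) · C(100, 50) = 100891344545564193334812497256/51 = 1978261657756160653623774456.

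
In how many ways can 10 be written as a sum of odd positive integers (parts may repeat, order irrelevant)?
p_odd(10) = 10

Partitions of 10 using only odd parts 1, 3, 5, …: 9+1, 7+3, 7+1+1+1, 5+5, 5+3+1+1, 5+1+1+1+1+1, 3+3+3+1, 3+3+1+1+1+1, 3+1+1+1+1+1+1+1, 1+1+1+1+1+1+1+1+1+1. There are 10. (Euler: this equals q(10), the number of distinct-part partitions.)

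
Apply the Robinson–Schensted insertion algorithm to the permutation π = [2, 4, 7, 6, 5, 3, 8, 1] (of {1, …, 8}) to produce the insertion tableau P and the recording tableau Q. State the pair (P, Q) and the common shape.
P = [1, 3, 5, 8] / [2] / [4] / [6] / [7];  Q = [1, 2, 3, 7] / [4] / [5] / [6] / [8];  common shape = (4, 1, 1, 1, 1)

Row-insert the values π_1, π_2, … into P one at a time, bumping the leftmost entry strictly greater than the inserted value down to the next row. The recording tableau Q records, in position (i, j), the step at which that cell was added to P.
  Insert 2 (step 1): P = [2];  Q = [1]
  Insert 4 (step 2): P = [2, 4];  Q = [1, 2]
  Insert 7 (step 3): P = [2, 4, 7];  Q = [1, 2, 3]
  Insert 6 (step 4): P = [2, 4, 6] / [7];  Q = [1, 2, 3] / [4]
  Insert 5 (step 5): P = [2, 4, 5] / [6] / [7];  Q = [1, 2, 3] / [4] / [5]
  Insert 3 (step 6): P = [2, 3, 5] / [4] / [6] / [7];  Q = [1, 2, 3] / [4] / [5] / [6]
  Insert 8 (step 7): P = [2, 3, 5, 8] / [4] / [6] / [7];  Q = [1, 2, 3, 7] / [4] / [5] / [6]
  Insert 1 (step 8): P = [1, 3, 5, 8] / [2] / [4] / [6] / [7];  Q = [1, 2, 3, 7] / [4] / [5] / [6] / [8]
Final shape: (4, 1, 1, 1, 1).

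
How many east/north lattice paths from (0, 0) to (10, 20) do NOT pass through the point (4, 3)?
Number of paths = 26511870

Total paths from (0, 0) to (10, 20): C(30, 10) = 30045015. Paths through (4, 3): (paths (0, 0) → (4, 3)) × (paths (4, 3) → (10, 20)) = C(7, 4) · C(23, 6) = 35 · 100947 = 3533145. Avoidance count = 30045015 − 3533145 = 26511870.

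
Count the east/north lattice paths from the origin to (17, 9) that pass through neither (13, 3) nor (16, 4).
Number of paths = 2991320

Inclusion–exclusion. Total paths: C(26, 17) = 3124550. Through P₁: C(16, 13)·C(10, 4) = 117600. Through P₂: C(20, 16)·C(6, 1) = 29070. Since P₁ is strictly southwest of P₂, a monotone path through both must visit P₁ then P₂; paths through both = C(16, 13)·C(4, 3)·C(6, 1) = 13440. Avoid both = 3124550 − 117600 − 29070 + 13440 = 2991320.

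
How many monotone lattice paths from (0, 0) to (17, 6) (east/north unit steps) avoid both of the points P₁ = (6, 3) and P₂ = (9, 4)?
Number of paths = 53316

Inclusion–exclusion. Total paths: C(23, 17) = 100947. Through P₁: C(9, 6)·C(14, 11) = 30576. Through P₂: C(13, 9)·C(10, 8) = 32175. Since P₁ is strictly southwest of P₂, a monotone path through both must visit P₁ then P₂; paths through both = C(9, 6)·C(4, 3)·C(10, 8) = 15120. Avoid both = 100947 − 30576 − 32175 + 15120 = 53316.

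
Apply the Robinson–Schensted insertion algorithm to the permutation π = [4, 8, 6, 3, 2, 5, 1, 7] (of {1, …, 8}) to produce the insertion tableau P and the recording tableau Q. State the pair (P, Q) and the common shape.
P = [1, 5, 7] / [2, 6] / [3] / [4] / [8];  Q = [1, 2, 8] / [3, 6] / [4] / [5] / [7];  common shape = (3, 2, 1, 1, 1)

Row-insert the values π_1, π_2, … into P one at a time, bumping the leftmost entry strictly greater than the inserted value down to the next row. The recording tableau Q records, in position (i, j), the step at which that cell was added to P.
  Insert 4 (step 1): P = [4];  Q = [1]
  Insert 8 (step 2): P = [4, 8];  Q = [1, 2]
  Insert 6 (step 3): P = [4, 6] / [8];  Q = [1, 2] / [3]
  Insert 3 (step 4): P = [3, 6] / [4] / [8];  Q = [1, 2] / [3] / [4]
  Insert 2 (step 5): P = [2, 6] / [3] / [4] / [8];  Q = [1, 2] / [3] / [4] / [5]
  Insert 5 (step 6): P = [2, 5] / [3, 6] / [4] / [8];  Q = [1, 2] / [3, 6] / [4] / [5]
  Insert 1 (step 7): P = [1, 5] / [2, 6] / [3] / [4] / [8];  Q = [1, 2] / [3, 6] / [4] / [5] / [7]
  Insert 7 (step 8): P = [1, 5, 7] / [2, 6] / [3] / [4] / [8];  Q = [1, 2, 8] / [3, 6] / [4] / [5] / [7]
Final shape: (3, 2, 1, 1, 1).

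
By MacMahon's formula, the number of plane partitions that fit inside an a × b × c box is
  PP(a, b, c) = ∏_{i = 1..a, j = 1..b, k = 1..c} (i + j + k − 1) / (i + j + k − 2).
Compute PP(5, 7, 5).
PP(5, 7, 5) = 30107635272

Evaluate the triple product over i = 1..5, j = 1..7, k = 1..5. The factors are (2/1) · (3/2) · (4/3) · (5/4) · (6/5) · (3/2) · (4/3) · (5/4) · … (175 factors total). The numerators and denominators telescope so the product is an integer; carrying out the multiplication exactly gives PP(5, 7, 5) = 30107635272.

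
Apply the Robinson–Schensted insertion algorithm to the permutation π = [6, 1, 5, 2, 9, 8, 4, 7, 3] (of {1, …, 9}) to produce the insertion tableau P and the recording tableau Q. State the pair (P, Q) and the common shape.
P = [1, 2, 3, 7] / [4, 8] / [5, 9] / [6];  Q = [1, 3, 5, 8] / [2, 6] / [4, 7] / [9];  common shape = (4, 2, 2, 1)

Row-insert the values π_1, π_2, … into P one at a time, bumping the leftmost entry strictly greater than the inserted value down to the next row. The recording tableau Q records, in position (i, j), the step at which that cell was added to P.
  Insert 6 (step 1): P = [6];  Q = [1]
  Insert 1 (step 2): P = [1] / [6];  Q = [1] / [2]
  Insert 5 (step 3): P = [1, 5] / [6];  Q = [1, 3] / [2]
  Insert 2 (step 4): P = [1, 2] / [5] / [6];  Q = [1, 3] / [2] / [4]
  Insert 9 (step 5): P = [1, 2, 9] / [5] / [6];  Q = [1, 3, 5] / [2] / [4]
  Insert 8 (step 6): P = [1, 2, 8] / [5, 9] / [6];  Q = [1, 3, 5] / [2, 6] / [4]
  Insert 4 (step 7): P = [1, 2, 4] / [5, 8] / [6, 9];  Q = [1, 3, 5] / [2, 6] / [4, 7]
  Insert 7 (step 8): P = [1, 2, 4, 7] / [5, 8] / [6, 9];  Q = [1, 3, 5, 8] / [2, 6] / [4, 7]
  Insert 3 (step 9): P = [1, 2, 3, 7] / [4, 8] / [5, 9] / [6];  Q = [1, 3, 5, 8] / [2, 6] / [4, 7] / [9]
Final shape: (4, 2, 2, 1).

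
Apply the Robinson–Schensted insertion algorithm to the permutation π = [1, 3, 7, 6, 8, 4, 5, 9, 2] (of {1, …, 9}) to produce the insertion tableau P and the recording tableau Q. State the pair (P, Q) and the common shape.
P = [1, 2, 4, 5, 9] / [3, 8] / [6] / [7];  Q = [1, 2, 3, 5, 8] / [4, 7] / [6] / [9];  common shape = (5, 2, 1, 1)

Row-insert the values π_1, π_2, … into P one at a time, bumping the leftmost entry strictly greater than the inserted value down to the next row. The recording tableau Q records, in position (i, j), the step at which that cell was added to P.
  Insert 1 (step 1): P = [1];  Q = [1]
  Insert 3 (step 2): P = [1, 3];  Q = [1, 2]
  Insert 7 (step 3): P = [1, 3, 7];  Q = [1, 2, 3]
  Insert 6 (step 4): P = [1, 3, 6] / [7];  Q = [1, 2, 3] / [4]
  Insert 8 (step 5): P = [1, 3, 6, 8] / [7];  Q = [1, 2, 3, 5] / [4]
  Insert 4 (step 6): P = [1, 3, 4, 8] / [6] / [7];  Q = [1, 2, 3, 5] / [4] / [6]
  Insert 5 (step 7): P = [1, 3, 4, 5] / [6, 8] / [7];  Q = [1, 2, 3, 5] / [4, 7] / [6]
  Insert 9 (step 8): P = [1, 3, 4, 5, 9] / [6, 8] / [7];  Q = [1, 2, 3, 5, 8] / [4, 7] / [6]
  Insert 2 (step 9): P = [1, 2, 4, 5, 9] / [3, 8] / [6] / [7];  Q = [1, 2, 3, 5, 8] / [4, 7] / [6] / [9]
Final shape: (5, 2, 1, 1).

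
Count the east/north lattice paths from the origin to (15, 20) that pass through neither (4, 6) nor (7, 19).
Number of paths = 2307027360

Inclusion–exclusion. Total paths: C(35, 15) = 3247943160. Through P₁: C(10, 4)·C(25, 11) = 936054000. Through P₂: C(26, 7)·C(9, 8) = 5920200. Since P₁ is strictly southwest of P₂, a monotone path through both must visit P₁ then P₂; paths through both = C(10, 4)·C(16, 3)·C(9, 8) = 1058400. Avoid both = 3247943160 − 936054000 − 5920200 + 1058400 = 2307027360.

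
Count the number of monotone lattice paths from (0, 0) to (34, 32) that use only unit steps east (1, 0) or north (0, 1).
Number of paths = 7007092303604022630

A monotone lattice path from (0, 0) to (34, 32) consists of 34 east steps and 32 north steps in some order, so it is determined by which 34 of the 66 steps are east. The count is C(66, 34) = 7007092303604022630.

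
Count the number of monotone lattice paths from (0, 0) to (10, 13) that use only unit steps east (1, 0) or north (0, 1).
Number of paths = 1144066

A monotone lattice path from (0, 0) to (10, 13) consists of 10 east steps and 13 north steps in some order, so it is determined by which 10 of the 23 steps are east. The count is C(23, 10) = 1144066.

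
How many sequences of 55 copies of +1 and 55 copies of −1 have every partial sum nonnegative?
C_55 = 1759414616608818870992479875972

These ballot sequences are counted by the Catalan number C_n = (1/(n + 1)) · C(2n, n). For n = 55: C_55 = (1/56) · C(110, 55) = 98527218530093856775578873054432/56 = 1759414616608818870992479875972.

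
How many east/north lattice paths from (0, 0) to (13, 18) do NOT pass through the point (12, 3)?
Number of paths = 206245795

Total paths from (0, 0) to (13, 18): C(31, 13) = 206253075. Paths through (12, 3): (paths (0, 0) → (12, 3)) × (paths (12, 3) → (13, 18)) = C(15, 12) · C(16, 1) = 455 · 16 = 7280. Avoidance count = 206253075 − 7280 = 206245795.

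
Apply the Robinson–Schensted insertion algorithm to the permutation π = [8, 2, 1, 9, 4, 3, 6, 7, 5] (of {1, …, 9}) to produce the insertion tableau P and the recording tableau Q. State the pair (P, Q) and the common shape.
P = [1, 3, 5, 7] / [2, 4, 6] / [8, 9];  Q = [1, 4, 7, 8] / [2, 5, 9] / [3, 6];  common shape = (4, 3, 2)

Row-insert the values π_1, π_2, … into P one at a time, bumping the leftmost entry strictly greater than the inserted value down to the next row. The recording tableau Q records, in position (i, j), the step at which that cell was added to P.
  Insert 8 (step 1): P = [8];  Q = [1]
  Insert 2 (step 2): P = [2] / [8];  Q = [1] / [2]
  Insert 1 (step 3): P = [1] / [2] / [8];  Q = [1] / [2] / [3]
  Insert 9 (step 4): P = [1, 9] / [2] / [8];  Q = [1, 4] / [2] / [3]
  Insert 4 (step 5): P = [1, 4] / [2, 9] / [8];  Q = [1, 4] / [2, 5] / [3]
  Insert 3 (step 6): P = [1, 3] / [2, 4] / [8, 9];  Q = [1, 4] / [2, 5] / [3, 6]
  Insert 6 (step 7): P = [1, 3, 6] / [2, 4] / [8, 9];  Q = [1, 4, 7] / [2, 5] / [3, 6]
  Insert 7 (step 8): P = [1, 3, 6, 7] / [2, 4] / [8, 9];  Q = [1, 4, 7, 8] / [2, 5] / [3, 6]
  Insert 5 (step 9): P = [1, 3, 5, 7] / [2, 4, 6] / [8, 9];  Q = [1, 4, 7, 8] / [2, 5, 9] / [3, 6]
Final shape: (4, 3, 2).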